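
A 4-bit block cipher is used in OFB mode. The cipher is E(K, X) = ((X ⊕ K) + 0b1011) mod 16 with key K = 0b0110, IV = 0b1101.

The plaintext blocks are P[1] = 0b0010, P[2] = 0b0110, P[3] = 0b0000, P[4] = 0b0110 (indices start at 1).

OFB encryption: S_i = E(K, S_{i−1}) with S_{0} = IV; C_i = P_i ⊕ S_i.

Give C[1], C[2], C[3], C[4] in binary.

C[1] = 0b0100, C[2] = 0b1101, C[3] = 0b1000, C[4] = 0b1111

C[1]: S = E(K, 0b1101) = 0b0110; 0b0010 ⊕ 0b0110 = 0b0100.
C[2]: S = E(K, 0b0110) = 0b1011; 0b0110 ⊕ 0b1011 = 0b1101.
C[3]: S = E(K, 0b1011) = 0b1000; 0b0000 ⊕ 0b1000 = 0b1000.
C[4]: S = E(K, 0b1000) = 0b1001; 0b0110 ⊕ 0b1001 = 0b1111.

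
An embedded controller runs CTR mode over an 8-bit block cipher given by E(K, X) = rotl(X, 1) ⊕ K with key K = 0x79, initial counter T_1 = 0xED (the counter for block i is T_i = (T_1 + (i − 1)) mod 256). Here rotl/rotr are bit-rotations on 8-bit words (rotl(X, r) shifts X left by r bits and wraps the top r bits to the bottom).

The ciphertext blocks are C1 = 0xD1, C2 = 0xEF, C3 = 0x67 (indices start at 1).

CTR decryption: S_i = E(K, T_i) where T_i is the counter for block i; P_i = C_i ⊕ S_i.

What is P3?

P3 = 0xC1

P3: T = 0xEF, S = E(K, T) = 0xA6; 0x67 ⊕ 0xA6 = 0xC1.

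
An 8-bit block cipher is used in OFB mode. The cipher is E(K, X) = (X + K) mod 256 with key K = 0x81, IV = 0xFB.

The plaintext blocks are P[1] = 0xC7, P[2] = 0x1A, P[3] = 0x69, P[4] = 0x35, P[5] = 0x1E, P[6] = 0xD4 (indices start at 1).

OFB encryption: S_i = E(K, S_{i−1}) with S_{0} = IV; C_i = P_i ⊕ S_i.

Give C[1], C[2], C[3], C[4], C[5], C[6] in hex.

C[1] = 0xBB, C[2] = 0xE7, C[3] = 0x17, C[4] = 0xCA, C[5] = 0x9E, C[6] = 0xD5

C[1]: S = E(K, 0xFB) = 0x7C; 0xC7 ⊕ 0x7C = 0xBB.
C[2]: S = E(K, 0x7C) = 0xFD; 0x1A ⊕ 0xFD = 0xE7.
C[3]: S = E(K, 0xFD) = 0x7E; 0x69 ⊕ 0x7E = 0x17.
C[4]: S = E(K, 0x7E) = 0xFF; 0x35 ⊕ 0xFF = 0xCA.
C[5]: S = E(K, 0xFF) = 0x80; 0x1E ⊕ 0x80 = 0x9E.
C[6]: S = E(K, 0x80) = 0x01; 0xD4 ⊕ 0x01 = 0xD5.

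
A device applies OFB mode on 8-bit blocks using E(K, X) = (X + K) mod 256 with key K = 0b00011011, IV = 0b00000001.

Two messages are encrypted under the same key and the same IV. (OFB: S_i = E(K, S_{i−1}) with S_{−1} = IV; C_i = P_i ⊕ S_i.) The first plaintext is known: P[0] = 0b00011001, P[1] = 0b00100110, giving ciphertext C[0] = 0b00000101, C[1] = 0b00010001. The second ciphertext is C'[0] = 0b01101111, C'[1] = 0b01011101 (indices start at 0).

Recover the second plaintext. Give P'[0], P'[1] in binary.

P'[0] = 0b01110011, P'[1] = 0b01101010

In OFB with a reused IV, both messages share the same keystream S_i, so C_i ⊕ C'_i = P_i ⊕ P'_i and thus P'_i = P_i ⊕ C_i ⊕ C'_i.
P'[0]: 0b00011001 ⊕ 0b00000101 ⊕ 0b01101111 = 0b01110011.
P'[1]: 0b00100110 ⊕ 0b00010001 ⊕ 0b01011101 = 0b01101010.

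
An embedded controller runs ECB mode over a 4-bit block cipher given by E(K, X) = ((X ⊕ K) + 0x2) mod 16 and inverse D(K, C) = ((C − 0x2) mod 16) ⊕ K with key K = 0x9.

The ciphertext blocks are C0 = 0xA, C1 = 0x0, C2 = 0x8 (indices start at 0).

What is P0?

P0 = 0x1

ECB decryption: P_i = D(K, C_i).
P0: D(K, 0xA) = 0x1.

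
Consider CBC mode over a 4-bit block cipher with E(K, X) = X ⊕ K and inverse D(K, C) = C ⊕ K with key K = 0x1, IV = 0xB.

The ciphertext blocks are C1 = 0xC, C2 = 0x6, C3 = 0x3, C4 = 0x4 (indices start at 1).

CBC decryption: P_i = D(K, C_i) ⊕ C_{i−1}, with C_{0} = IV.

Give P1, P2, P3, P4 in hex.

P1: D(K, 0xC) = 0xD; 0xD ⊕ 0xB = 0x6.
P2: D(K, 0x6) = 0x7; 0x7 ⊕ 0xC = 0xB.
P3: D(K, 0x3) = 0x2; 0x2 ⊕ 0x6 = 0x4.
P4: D(K, 0x4) = 0x5; 0x5 ⊕ 0x3 = 0x6.

P1 = 0x6, P2 = 0xB, P3 = 0x4, P4 = 0x6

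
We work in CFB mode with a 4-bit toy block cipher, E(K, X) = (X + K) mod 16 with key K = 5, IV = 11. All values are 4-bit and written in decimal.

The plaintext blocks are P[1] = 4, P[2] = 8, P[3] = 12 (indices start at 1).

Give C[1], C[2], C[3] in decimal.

CFB encryption: C_i = P_i ⊕ E(K, C_{i−1}), with C_{0} = IV.
C[1]: E(K, 11) = 0; 4 ⊕ 0 = 4.
C[2]: E(K, 4) = 9; 8 ⊕ 9 = 1.
C[3]: E(K, 1) = 6; 12 ⊕ 6 = 10.

C[1] = 4, C[2] = 1, C[3] = 10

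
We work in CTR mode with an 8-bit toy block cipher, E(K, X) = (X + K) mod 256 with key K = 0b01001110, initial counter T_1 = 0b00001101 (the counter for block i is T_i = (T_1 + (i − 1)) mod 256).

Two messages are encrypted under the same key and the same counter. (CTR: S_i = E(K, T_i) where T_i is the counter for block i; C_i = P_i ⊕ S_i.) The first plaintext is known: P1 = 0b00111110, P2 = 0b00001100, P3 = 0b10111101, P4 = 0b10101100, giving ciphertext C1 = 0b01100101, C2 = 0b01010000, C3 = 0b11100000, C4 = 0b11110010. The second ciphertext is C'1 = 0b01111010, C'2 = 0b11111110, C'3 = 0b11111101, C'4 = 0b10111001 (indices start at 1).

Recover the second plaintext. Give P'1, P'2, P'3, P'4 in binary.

In CTR with a reused counter, both messages share the same keystream S_i, so C_i ⊕ C'_i = P_i ⊕ P'_i and thus P'_i = P_i ⊕ C_i ⊕ C'_i.
P'1: 0b00111110 ⊕ 0b01100101 ⊕ 0b01111010 = 0b00100001.
P'2: 0b00001100 ⊕ 0b01010000 ⊕ 0b11111110 = 0b10100010.
P'3: 0b10111101 ⊕ 0b11100000 ⊕ 0b11111101 = 0b10100000.
P'4: 0b10101100 ⊕ 0b11110010 ⊕ 0b10111001 = 0b11100111.

P'1 = 0b00100001, P'2 = 0b10100010, P'3 = 0b10100000, P'4 = 0b11100111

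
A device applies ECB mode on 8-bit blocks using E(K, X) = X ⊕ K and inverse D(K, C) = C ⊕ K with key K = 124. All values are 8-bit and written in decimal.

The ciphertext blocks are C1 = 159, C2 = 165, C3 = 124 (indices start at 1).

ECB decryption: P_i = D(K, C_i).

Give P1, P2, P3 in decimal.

P1: D(K, 159) = 227.
P2: D(K, 165) = 217.
P3: D(K, 124) = 0.

P1 = 227, P2 = 217, P3 = 0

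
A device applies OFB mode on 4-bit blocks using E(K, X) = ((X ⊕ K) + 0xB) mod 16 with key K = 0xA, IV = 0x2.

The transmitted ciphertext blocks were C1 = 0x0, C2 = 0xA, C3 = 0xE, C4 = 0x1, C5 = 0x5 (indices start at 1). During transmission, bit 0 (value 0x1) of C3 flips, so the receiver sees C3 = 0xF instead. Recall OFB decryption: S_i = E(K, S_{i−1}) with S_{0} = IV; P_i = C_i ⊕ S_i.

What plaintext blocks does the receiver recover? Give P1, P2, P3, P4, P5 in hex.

P1 = 0x3, P2 = 0xE, P3 = 0x6, P4 = 0xF, P5 = 0xA

Only C3 changed, to 0xF. In OFB, a change in C_i flips the same bit in P_i only; the keystream is unaffected. Decrypting the received ciphertext:
P1: S = E(K, 0x2) = 0x3; 0x0 ⊕ 0x3 = 0x3.
P2: S = E(K, 0x3) = 0x4; 0xA ⊕ 0x4 = 0xE.
P3: S = E(K, 0x4) = 0x9; 0xF ⊕ 0x9 = 0x6.
P4: S = E(K, 0x9) = 0xE; 0x1 ⊕ 0xE = 0xF.
P5: S = E(K, 0xE) = 0xF; 0x5 ⊕ 0xF = 0xA.
Blocks that differ from the original plaintext: P3.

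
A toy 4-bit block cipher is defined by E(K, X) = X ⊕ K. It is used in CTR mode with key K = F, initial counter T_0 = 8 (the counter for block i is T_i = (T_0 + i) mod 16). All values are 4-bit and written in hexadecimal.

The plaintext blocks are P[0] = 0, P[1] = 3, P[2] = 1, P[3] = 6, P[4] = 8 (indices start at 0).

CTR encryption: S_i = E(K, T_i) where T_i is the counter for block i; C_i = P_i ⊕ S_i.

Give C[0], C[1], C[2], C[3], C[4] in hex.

C[0] = 7, C[1] = 5, C[2] = 4, C[3] = 2, C[4] = B

C[0]: T = 8, S = E(K, T) = 7; 0 ⊕ 7 = 7.
C[1]: T = 9, S = E(K, T) = 6; 3 ⊕ 6 = 5.
C[2]: T = A, S = E(K, T) = 5; 1 ⊕ 5 = 4.
C[3]: T = B, S = E(K, T) = 4; 6 ⊕ 4 = 2.
C[4]: T = C, S = E(K, T) = 3; 8 ⊕ 3 = B.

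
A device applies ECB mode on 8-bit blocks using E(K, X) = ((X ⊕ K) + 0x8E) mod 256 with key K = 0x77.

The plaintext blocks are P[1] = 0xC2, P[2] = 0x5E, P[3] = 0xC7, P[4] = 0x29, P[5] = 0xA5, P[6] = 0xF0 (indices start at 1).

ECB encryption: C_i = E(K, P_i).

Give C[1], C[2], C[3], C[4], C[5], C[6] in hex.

C[1] = 0x43, C[2] = 0xB7, C[3] = 0x3E, C[4] = 0xEC, C[5] = 0x60, C[6] = 0x15

C[1]: E(K, 0xC2) = 0x43.
C[2]: E(K, 0x5E) = 0xB7.
C[3]: E(K, 0xC7) = 0x3E.
C[4]: E(K, 0x29) = 0xEC.
C[5]: E(K, 0xA5) = 0x60.
C[6]: E(K, 0xF0) = 0x15.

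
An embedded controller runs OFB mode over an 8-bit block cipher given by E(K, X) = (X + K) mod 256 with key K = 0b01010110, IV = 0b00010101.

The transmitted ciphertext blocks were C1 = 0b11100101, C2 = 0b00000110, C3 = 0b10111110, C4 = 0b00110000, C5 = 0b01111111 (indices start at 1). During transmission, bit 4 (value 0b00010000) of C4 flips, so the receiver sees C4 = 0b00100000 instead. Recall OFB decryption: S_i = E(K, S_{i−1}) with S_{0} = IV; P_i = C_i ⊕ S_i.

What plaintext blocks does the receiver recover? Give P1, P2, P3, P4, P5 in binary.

Only C4 changed, to 0b00100000. In OFB, a change in C_i flips the same bit in P_i only; the keystream is unaffected. Decrypting the received ciphertext:
P1: S = E(K, 0b00010101) = 0b01101011; 0b11100101 ⊕ 0b01101011 = 0b10001110.
P2: S = E(K, 0b01101011) = 0b11000001; 0b00000110 ⊕ 0b11000001 = 0b11000111.
P3: S = E(K, 0b11000001) = 0b00010111; 0b10111110 ⊕ 0b00010111 = 0b10101001.
P4: S = E(K, 0b00010111) = 0b01101101; 0b00100000 ⊕ 0b01101101 = 0b01001101.
P5: S = E(K, 0b01101101) = 0b11000011; 0b01111111 ⊕ 0b11000011 = 0b10111100.
Blocks that differ from the original plaintext: P4.

P1 = 0b10001110, P2 = 0b11000111, P3 = 0b10101001, P4 = 0b01001101, P5 = 0b10111100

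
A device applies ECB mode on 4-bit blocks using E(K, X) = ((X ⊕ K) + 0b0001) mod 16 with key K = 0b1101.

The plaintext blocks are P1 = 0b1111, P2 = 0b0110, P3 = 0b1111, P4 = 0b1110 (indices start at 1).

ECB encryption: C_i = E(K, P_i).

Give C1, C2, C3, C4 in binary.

C1: E(K, 0b1111) = 0b0011.
C2: E(K, 0b0110) = 0b1100.
C3: E(K, 0b1111) = 0b0011.
C4: E(K, 0b1110) = 0b0100.

C1 = 0b0011, C2 = 0b1100, C3 = 0b0011, C4 = 0b0100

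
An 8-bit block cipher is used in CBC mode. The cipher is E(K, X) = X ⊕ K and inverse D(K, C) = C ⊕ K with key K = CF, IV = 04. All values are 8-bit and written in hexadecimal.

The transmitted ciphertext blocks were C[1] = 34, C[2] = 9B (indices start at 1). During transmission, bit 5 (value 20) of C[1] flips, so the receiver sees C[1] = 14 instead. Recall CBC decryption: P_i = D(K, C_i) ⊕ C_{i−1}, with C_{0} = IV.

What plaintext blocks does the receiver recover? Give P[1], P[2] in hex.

P[1] = DF, P[2] = 40

Only C[1] changed, to 14. In CBC, a change in C_i garbles P_i and flips the same bit in P_{i+1}. Decrypting the received ciphertext:
P[1]: D(K, 14) = DB; DB ⊕ 04 = DF.
P[2]: D(K, 9B) = 54; 54 ⊕ 14 = 40.
Blocks that differ from the original plaintext: P[1], P[2].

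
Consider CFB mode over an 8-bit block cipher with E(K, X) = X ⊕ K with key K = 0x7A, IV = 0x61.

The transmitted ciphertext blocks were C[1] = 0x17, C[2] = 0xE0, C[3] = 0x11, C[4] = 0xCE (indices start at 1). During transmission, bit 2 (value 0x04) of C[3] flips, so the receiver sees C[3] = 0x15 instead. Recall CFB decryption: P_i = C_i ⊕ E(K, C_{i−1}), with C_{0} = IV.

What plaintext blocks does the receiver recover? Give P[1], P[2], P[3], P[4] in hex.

P[1] = 0x0C, P[2] = 0x8D, P[3] = 0x8F, P[4] = 0xA1

Only C[3] changed, to 0x15. In CFB, a change in C_i flips the same bit in P_i and garbles P_{i+1}. Decrypting the received ciphertext:
P[1]: E(K, 0x61) = 0x1B; 0x17 ⊕ 0x1B = 0x0C.
P[2]: E(K, 0x17) = 0x6D; 0xE0 ⊕ 0x6D = 0x8D.
P[3]: E(K, 0xE0) = 0x9A; 0x15 ⊕ 0x9A = 0x8F.
P[4]: E(K, 0x15) = 0x6F; 0xCE ⊕ 0x6F = 0xA1.
Blocks that differ from the original plaintext: P[3], P[4].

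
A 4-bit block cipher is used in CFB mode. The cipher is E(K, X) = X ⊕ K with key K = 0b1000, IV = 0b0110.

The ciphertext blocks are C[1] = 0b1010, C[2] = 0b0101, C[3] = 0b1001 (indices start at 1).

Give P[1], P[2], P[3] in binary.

P[1] = 0b0100, P[2] = 0b0111, P[3] = 0b0100

CFB decryption: P_i = C_i ⊕ E(K, C_{i−1}), with C_{0} = IV.
P[1]: E(K, 0b0110) = 0b1110; 0b1010 ⊕ 0b1110 = 0b0100.
P[2]: E(K, 0b1010) = 0b0010; 0b0101 ⊕ 0b0010 = 0b0111.
P[3]: E(K, 0b0101) = 0b1101; 0b1001 ⊕ 0b1101 = 0b0100.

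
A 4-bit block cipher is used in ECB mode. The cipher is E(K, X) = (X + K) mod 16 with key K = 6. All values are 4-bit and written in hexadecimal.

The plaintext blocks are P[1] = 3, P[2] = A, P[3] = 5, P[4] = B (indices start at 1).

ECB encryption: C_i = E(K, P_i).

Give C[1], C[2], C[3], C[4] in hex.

C[1] = 9, C[2] = 0, C[3] = B, C[4] = 1

C[1]: E(K, 3) = 9.
C[2]: E(K, A) = 0.
C[3]: E(K, 5) = B.
C[4]: E(K, B) = 1.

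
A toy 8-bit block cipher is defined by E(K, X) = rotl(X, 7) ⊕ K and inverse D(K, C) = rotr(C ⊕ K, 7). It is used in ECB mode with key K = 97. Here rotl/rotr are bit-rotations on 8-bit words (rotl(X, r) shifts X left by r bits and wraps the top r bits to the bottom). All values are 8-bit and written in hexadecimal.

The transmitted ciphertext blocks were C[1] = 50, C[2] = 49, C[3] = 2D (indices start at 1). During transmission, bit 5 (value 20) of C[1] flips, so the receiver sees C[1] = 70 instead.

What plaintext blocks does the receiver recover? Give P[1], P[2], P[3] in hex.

ECB decryption: P_i = D(K, C_i).
Only C[1] changed, to 70. In ECB, a change in C_i affects only P_i. Decrypting the received ciphertext:
P[1]: D(K, 70) = CF.
P[2]: D(K, 49) = BD.
P[3]: D(K, 2D) = 75.
Blocks that differ from the original plaintext: P[1].

P[1] = CF, P[2] = BD, P[3] = 75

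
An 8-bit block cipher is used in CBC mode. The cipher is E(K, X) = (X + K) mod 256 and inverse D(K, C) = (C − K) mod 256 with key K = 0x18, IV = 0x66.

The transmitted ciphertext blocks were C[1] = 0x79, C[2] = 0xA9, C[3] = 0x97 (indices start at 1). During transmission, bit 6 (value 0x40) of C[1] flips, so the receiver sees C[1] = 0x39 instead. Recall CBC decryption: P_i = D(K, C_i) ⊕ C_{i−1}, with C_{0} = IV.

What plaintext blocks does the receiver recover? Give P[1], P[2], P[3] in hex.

P[1] = 0x47, P[2] = 0xA8, P[3] = 0xD6

Only C[1] changed, to 0x39. In CBC, a change in C_i garbles P_i and flips the same bit in P_{i+1}. Decrypting the received ciphertext:
P[1]: D(K, 0x39) = 0x21; 0x21 ⊕ 0x66 = 0x47.
P[2]: D(K, 0xA9) = 0x91; 0x91 ⊕ 0x39 = 0xA8.
P[3]: D(K, 0x97) = 0x7F; 0x7F ⊕ 0xA9 = 0xD6.
Blocks that differ from the original plaintext: P[1], P[2].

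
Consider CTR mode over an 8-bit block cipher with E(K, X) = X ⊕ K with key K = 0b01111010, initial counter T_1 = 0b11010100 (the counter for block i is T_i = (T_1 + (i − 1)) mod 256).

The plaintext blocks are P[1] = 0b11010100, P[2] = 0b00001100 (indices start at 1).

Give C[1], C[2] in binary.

CTR encryption: S_i = E(K, T_i) where T_i is the counter for block i; C_i = P_i ⊕ S_i.
C[1]: T = 0b11010100, S = E(K, T) = 0b10101110; 0b11010100 ⊕ 0b10101110 = 0b01111010.
C[2]: T = 0b11010101, S = E(K, T) = 0b10101111; 0b00001100 ⊕ 0b10101111 = 0b10100011.

C[1] = 0b01111010, C[2] = 0b10100011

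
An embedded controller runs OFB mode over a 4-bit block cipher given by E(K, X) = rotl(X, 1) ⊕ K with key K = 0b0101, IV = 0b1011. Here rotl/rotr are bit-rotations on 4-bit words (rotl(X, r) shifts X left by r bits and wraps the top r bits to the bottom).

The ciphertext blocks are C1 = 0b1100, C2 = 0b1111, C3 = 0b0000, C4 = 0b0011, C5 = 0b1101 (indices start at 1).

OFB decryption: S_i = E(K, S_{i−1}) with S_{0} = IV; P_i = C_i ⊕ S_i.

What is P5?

P1: S = E(K, 0b1011) = 0b0010; 0b1100 ⊕ 0b0010 = 0b1110.
P2: S = E(K, 0b0010) = 0b0001; 0b1111 ⊕ 0b0001 = 0b1110.
P3: S = E(K, 0b0001) = 0b0111; 0b0000 ⊕ 0b0111 = 0b0111.
P4: S = E(K, 0b0111) = 0b1011; 0b0011 ⊕ 0b1011 = 0b1000.
P5: S = E(K, 0b1011) = 0b0010; 0b1101 ⊕ 0b0010 = 0b1111.

P5 = 0b1111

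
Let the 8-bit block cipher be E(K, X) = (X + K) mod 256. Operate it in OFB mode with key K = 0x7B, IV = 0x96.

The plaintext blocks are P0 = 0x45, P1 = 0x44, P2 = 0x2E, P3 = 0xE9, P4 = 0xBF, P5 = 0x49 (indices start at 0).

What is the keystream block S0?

0x11

OFB encryption: S_i = E(K, S_{i−1}) with S_{−1} = IV; C_i = P_i ⊕ S_i.
C0: S = E(K, 0x96) = 0x11; 0x45 ⊕ 0x11 = 0x54.
So S0 = 0x11.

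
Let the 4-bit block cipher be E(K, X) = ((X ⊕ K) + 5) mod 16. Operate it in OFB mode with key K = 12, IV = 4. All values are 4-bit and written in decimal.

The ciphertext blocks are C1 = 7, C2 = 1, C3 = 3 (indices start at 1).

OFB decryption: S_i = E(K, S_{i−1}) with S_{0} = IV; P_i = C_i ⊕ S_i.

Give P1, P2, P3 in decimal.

P1: S = E(K, 4) = 13; 7 ⊕ 13 = 10.
P2: S = E(K, 13) = 6; 1 ⊕ 6 = 7.
P3: S = E(K, 6) = 15; 3 ⊕ 15 = 12.

P1 = 10, P2 = 7, P3 = 12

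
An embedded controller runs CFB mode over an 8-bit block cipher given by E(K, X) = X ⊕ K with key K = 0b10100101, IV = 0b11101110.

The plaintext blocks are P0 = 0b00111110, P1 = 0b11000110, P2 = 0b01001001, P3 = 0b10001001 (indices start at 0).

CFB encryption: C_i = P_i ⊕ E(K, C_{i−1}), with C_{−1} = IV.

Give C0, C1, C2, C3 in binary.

C0: E(K, 0b11101110) = 0b01001011; 0b00111110 ⊕ 0b01001011 = 0b01110101.
C1: E(K, 0b01110101) = 0b11010000; 0b11000110 ⊕ 0b11010000 = 0b00010110.
C2: E(K, 0b00010110) = 0b10110011; 0b01001001 ⊕ 0b10110011 = 0b11111010.
C3: E(K, 0b11111010) = 0b01011111; 0b10001001 ⊕ 0b01011111 = 0b11010110.

C0 = 0b01110101, C1 = 0b00010110, C2 = 0b11111010, C3 = 0b11010110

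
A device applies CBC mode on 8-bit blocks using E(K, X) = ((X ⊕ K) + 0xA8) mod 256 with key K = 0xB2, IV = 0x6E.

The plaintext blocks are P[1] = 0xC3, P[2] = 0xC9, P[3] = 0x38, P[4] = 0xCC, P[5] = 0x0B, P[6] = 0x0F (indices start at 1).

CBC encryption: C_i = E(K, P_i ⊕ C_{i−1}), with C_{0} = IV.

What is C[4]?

C[1]: P[1] ⊕ 0x6E = 0xAD; E(K, 0xAD) = 0xC7.
C[2]: P[2] ⊕ 0xC7 = 0x0E; E(K, 0x0E) = 0x64.
C[3]: P[3] ⊕ 0x64 = 0x5C; E(K, 0x5C) = 0x96.
C[4]: P[4] ⊕ 0x96 = 0x5A; E(K, 0x5A) = 0x90.

C[4] = 0x90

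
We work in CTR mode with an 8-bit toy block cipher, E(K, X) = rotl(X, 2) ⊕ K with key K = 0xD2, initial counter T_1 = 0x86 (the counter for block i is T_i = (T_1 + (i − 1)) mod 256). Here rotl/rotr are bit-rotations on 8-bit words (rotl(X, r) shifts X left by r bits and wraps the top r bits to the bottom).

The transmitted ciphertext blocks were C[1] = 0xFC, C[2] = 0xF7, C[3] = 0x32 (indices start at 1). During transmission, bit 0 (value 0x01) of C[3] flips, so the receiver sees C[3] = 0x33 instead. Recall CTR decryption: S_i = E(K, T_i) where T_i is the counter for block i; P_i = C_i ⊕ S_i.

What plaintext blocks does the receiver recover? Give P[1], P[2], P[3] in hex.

Only C[3] changed, to 0x33. In CTR, a change in C_i flips the same bit in P_i only; the keystream is unaffected. Decrypting the received ciphertext:
P[1]: T = 0x86, S = E(K, T) = 0xC8; 0xFC ⊕ 0xC8 = 0x34.
P[2]: T = 0x87, S = E(K, T) = 0xCC; 0xF7 ⊕ 0xCC = 0x3B.
P[3]: T = 0x88, S = E(K, T) = 0xF0; 0x33 ⊕ 0xF0 = 0xC3.
Blocks that differ from the original plaintext: P[3].

P[1] = 0x34, P[2] = 0x3B, P[3] = 0xC3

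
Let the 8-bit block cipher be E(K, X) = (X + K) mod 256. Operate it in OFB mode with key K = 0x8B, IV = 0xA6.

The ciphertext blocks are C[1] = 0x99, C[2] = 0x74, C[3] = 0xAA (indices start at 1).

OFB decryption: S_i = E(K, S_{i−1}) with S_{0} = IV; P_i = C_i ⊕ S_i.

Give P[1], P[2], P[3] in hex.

P[1]: S = E(K, 0xA6) = 0x31; 0x99 ⊕ 0x31 = 0xA8.
P[2]: S = E(K, 0x31) = 0xBC; 0x74 ⊕ 0xBC = 0xC8.
P[3]: S = E(K, 0xBC) = 0x47; 0xAA ⊕ 0x47 = 0xED.

P[1] = 0xA8, P[2] = 0xC8, P[3] = 0xED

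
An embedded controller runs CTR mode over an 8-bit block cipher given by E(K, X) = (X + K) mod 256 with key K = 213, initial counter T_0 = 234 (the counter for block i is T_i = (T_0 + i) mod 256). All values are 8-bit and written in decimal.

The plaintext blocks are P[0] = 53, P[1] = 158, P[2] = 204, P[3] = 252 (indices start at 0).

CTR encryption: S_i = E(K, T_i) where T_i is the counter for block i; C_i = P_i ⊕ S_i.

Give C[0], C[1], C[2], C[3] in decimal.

C[0]: T = 234, S = E(K, T) = 191; 53 ⊕ 191 = 138.
C[1]: T = 235, S = E(K, T) = 192; 158 ⊕ 192 = 94.
C[2]: T = 236, S = E(K, T) = 193; 204 ⊕ 193 = 13.
C[3]: T = 237, S = E(K, T) = 194; 252 ⊕ 194 = 62.

C[0] = 138, C[1] = 94, C[2] = 13, C[3] = 62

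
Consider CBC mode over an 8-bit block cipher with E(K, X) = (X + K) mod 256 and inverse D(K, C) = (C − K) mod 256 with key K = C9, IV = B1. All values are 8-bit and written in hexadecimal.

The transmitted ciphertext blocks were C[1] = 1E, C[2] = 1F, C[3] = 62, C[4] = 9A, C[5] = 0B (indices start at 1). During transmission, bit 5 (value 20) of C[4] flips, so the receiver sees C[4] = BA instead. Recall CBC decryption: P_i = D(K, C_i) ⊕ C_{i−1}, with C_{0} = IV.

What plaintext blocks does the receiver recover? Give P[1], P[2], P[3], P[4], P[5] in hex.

P[1] = E4, P[2] = 48, P[3] = 86, P[4] = 93, P[5] = F8

Only C[4] changed, to BA. In CBC, a change in C_i garbles P_i and flips the same bit in P_{i+1}. Decrypting the received ciphertext:
P[1]: D(K, 1E) = 55; 55 ⊕ B1 = E4.
P[2]: D(K, 1F) = 56; 56 ⊕ 1E = 48.
P[3]: D(K, 62) = 99; 99 ⊕ 1F = 86.
P[4]: D(K, BA) = F1; F1 ⊕ 62 = 93.
P[5]: D(K, 0B) = 42; 42 ⊕ BA = F8.
Blocks that differ from the original plaintext: P[4], P[5].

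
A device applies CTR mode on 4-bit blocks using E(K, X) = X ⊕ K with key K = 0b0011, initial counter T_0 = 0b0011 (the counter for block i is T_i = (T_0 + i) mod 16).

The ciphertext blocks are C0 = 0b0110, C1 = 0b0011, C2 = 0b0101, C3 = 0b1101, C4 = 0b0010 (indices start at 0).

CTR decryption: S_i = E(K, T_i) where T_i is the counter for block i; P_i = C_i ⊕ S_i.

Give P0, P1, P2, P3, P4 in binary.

P0: T = 0b0011, S = E(K, T) = 0b0000; 0b0110 ⊕ 0b0000 = 0b0110.
P1: T = 0b0100, S = E(K, T) = 0b0111; 0b0011 ⊕ 0b0111 = 0b0100.
P2: T = 0b0101, S = E(K, T) = 0b0110; 0b0101 ⊕ 0b0110 = 0b0011.
P3: T = 0b0110, S = E(K, T) = 0b0101; 0b1101 ⊕ 0b0101 = 0b1000.
P4: T = 0b0111, S = E(K, T) = 0b0100; 0b0010 ⊕ 0b0100 = 0b0110.

P0 = 0b0110, P1 = 0b0100, P2 = 0b0011, P3 = 0b1000, P4 = 0b0110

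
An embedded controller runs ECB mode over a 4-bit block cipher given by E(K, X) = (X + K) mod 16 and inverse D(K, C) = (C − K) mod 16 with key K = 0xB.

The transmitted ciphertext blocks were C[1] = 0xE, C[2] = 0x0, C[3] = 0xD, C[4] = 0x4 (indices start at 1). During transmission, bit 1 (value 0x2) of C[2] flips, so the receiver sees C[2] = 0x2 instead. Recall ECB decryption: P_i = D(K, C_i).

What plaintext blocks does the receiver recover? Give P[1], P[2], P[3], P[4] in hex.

P[1] = 0x3, P[2] = 0x7, P[3] = 0x2, P[4] = 0x9

Only C[2] changed, to 0x2. In ECB, a change in C_i affects only P_i. Decrypting the received ciphertext:
P[1]: D(K, 0xE) = 0x3.
P[2]: D(K, 0x2) = 0x7.
P[3]: D(K, 0xD) = 0x2.
P[4]: D(K, 0x4) = 0x9.
Blocks that differ from the original plaintext: P[2].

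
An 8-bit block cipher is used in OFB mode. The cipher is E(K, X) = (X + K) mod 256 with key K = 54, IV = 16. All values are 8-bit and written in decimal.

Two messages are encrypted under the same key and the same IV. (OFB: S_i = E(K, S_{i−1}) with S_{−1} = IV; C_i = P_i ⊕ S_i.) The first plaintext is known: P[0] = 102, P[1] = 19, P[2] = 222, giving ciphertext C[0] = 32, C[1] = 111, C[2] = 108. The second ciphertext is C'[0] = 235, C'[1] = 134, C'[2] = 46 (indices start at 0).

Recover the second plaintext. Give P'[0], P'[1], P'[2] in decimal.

In OFB with a reused IV, both messages share the same keystream S_i, so C_i ⊕ C'_i = P_i ⊕ P'_i and thus P'_i = P_i ⊕ C_i ⊕ C'_i.
P'[0]: 102 ⊕ 32 ⊕ 235 = 173.
P'[1]: 19 ⊕ 111 ⊕ 134 = 250.
P'[2]: 222 ⊕ 108 ⊕ 46 = 156.

P'[0] = 173, P'[1] = 250, P'[2] = 156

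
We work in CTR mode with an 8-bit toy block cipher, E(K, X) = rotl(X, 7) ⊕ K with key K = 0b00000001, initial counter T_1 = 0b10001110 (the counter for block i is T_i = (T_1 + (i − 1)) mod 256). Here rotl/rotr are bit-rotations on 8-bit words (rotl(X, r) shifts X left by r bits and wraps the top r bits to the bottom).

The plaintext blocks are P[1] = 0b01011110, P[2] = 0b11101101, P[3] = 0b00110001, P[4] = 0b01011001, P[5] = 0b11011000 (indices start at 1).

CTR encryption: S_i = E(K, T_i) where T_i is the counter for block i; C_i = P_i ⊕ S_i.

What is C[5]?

C[1]: T = 0b10001110, S = E(K, T) = 0b01000110; 0b01011110 ⊕ 0b01000110 = 0b00011000.
C[2]: T = 0b10001111, S = E(K, T) = 0b11000110; 0b11101101 ⊕ 0b11000110 = 0b00101011.
C[3]: T = 0b10010000, S = E(K, T) = 0b01001001; 0b00110001 ⊕ 0b01001001 = 0b01111000.
C[4]: T = 0b10010001, S = E(K, T) = 0b11001001; 0b01011001 ⊕ 0b11001001 = 0b10010000.
C[5]: T = 0b10010010, S = E(K, T) = 0b01001000; 0b11011000 ⊕ 0b01001000 = 0b10010000.

C[5] = 0b10010000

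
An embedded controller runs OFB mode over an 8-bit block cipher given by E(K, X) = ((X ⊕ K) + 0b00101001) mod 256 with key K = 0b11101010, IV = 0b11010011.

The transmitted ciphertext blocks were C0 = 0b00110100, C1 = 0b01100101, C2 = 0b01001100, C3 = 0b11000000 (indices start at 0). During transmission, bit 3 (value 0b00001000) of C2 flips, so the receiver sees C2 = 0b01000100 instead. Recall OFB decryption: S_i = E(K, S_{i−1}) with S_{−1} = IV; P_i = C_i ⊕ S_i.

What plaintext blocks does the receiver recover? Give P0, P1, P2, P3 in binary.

P0 = 0b01010110, P1 = 0b11010100, P2 = 0b11000000, P3 = 0b01010111

Only C2 changed, to 0b01000100. In OFB, a change in C_i flips the same bit in P_i only; the keystream is unaffected. Decrypting the received ciphertext:
P0: S = E(K, 0b11010011) = 0b01100010; 0b00110100 ⊕ 0b01100010 = 0b01010110.
P1: S = E(K, 0b01100010) = 0b10110001; 0b01100101 ⊕ 0b10110001 = 0b11010100.
P2: S = E(K, 0b10110001) = 0b10000100; 0b01000100 ⊕ 0b10000100 = 0b11000000.
P3: S = E(K, 0b10000100) = 0b10010111; 0b11000000 ⊕ 0b10010111 = 0b01010111.
Blocks that differ from the original plaintext: P2.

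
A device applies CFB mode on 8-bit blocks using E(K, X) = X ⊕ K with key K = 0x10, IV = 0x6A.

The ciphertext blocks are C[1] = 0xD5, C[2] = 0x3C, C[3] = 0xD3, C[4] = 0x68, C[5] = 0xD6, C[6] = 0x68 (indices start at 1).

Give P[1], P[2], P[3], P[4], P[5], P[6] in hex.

P[1] = 0xAF, P[2] = 0xF9, P[3] = 0xFF, P[4] = 0xAB, P[5] = 0xAE, P[6] = 0xAE

CFB decryption: P_i = C_i ⊕ E(K, C_{i−1}), with C_{0} = IV.
P[1]: E(K, 0x6A) = 0x7A; 0xD5 ⊕ 0x7A = 0xAF.
P[2]: E(K, 0xD5) = 0xC5; 0x3C ⊕ 0xC5 = 0xF9.
P[3]: E(K, 0x3C) = 0x2C; 0xD3 ⊕ 0x2C = 0xFF.
P[4]: E(K, 0xD3) = 0xC3; 0x68 ⊕ 0xC3 = 0xAB.
P[5]: E(K, 0x68) = 0x78; 0xD6 ⊕ 0x78 = 0xAE.
P[6]: E(K, 0xD6) = 0xC6; 0x68 ⊕ 0xC6 = 0xAE.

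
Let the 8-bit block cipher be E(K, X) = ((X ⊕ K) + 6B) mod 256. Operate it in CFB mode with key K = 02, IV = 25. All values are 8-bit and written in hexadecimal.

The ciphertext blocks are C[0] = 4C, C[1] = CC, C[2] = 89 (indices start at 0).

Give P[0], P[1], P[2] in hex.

CFB decryption: P_i = C_i ⊕ E(K, C_{i−1}), with C_{−1} = IV.
P[0]: E(K, 25) = 92; 4C ⊕ 92 = DE.
P[1]: E(K, 4C) = B9; CC ⊕ B9 = 75.
P[2]: E(K, CC) = 39; 89 ⊕ 39 = B0.

P[0] = DE, P[1] = 75, P[2] = B0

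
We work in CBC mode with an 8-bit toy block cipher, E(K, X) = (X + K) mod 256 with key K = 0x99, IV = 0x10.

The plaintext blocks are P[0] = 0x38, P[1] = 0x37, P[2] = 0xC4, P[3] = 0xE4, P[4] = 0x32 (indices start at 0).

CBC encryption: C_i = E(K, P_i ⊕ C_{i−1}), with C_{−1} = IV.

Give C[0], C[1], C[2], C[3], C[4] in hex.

C[0] = 0xC1, C[1] = 0x8F, C[2] = 0xE4, C[3] = 0x99, C[4] = 0x44

C[0]: P[0] ⊕ 0x10 = 0x28; E(K, 0x28) = 0xC1.
C[1]: P[1] ⊕ 0xC1 = 0xF6; E(K, 0xF6) = 0x8F.
C[2]: P[2] ⊕ 0x8F = 0x4B; E(K, 0x4B) = 0xE4.
C[3]: P[3] ⊕ 0xE4 = 0x00; E(K, 0x00) = 0x99.
C[4]: P[4] ⊕ 0x99 = 0xAB; E(K, 0xAB) = 0x44.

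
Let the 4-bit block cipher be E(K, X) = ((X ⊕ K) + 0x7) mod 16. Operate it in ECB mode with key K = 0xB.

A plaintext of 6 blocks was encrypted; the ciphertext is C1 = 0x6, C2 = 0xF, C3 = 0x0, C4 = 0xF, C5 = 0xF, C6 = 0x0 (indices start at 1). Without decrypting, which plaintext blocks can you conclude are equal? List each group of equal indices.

ECB encrypts each block independently with the same key, so equal ciphertext blocks imply equal plaintext blocks.
C2 = C4 = C5 = 0xF, so P2 = P4 = P5.
C3 = C6 = 0x0, so P3 = P6.

P2 = P4 = P5; P3 = P6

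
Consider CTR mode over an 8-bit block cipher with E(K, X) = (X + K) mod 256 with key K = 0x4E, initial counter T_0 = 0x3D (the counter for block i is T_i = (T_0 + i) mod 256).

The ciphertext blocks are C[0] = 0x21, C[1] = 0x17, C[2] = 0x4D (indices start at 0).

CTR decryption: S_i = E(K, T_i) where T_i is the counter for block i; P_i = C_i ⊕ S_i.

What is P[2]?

P[2] = 0xC0

P[2]: T = 0x3F, S = E(K, T) = 0x8D; 0x4D ⊕ 0x8D = 0xC0.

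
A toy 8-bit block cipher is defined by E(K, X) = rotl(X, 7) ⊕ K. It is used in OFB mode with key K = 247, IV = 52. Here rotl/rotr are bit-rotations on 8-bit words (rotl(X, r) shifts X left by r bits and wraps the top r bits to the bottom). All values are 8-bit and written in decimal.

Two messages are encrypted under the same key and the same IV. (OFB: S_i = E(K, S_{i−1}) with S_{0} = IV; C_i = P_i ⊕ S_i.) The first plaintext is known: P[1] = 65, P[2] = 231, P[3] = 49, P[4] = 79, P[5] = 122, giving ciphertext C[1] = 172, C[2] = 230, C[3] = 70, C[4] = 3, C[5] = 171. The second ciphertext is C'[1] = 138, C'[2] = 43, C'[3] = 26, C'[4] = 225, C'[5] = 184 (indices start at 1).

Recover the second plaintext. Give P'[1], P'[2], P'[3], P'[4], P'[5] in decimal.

P'[1] = 103, P'[2] = 42, P'[3] = 109, P'[4] = 173, P'[5] = 105

In OFB with a reused IV, both messages share the same keystream S_i, so C_i ⊕ C'_i = P_i ⊕ P'_i and thus P'_i = P_i ⊕ C_i ⊕ C'_i.
P'[1]: 65 ⊕ 172 ⊕ 138 = 103.
P'[2]: 231 ⊕ 230 ⊕ 43 = 42.
P'[3]: 49 ⊕ 70 ⊕ 26 = 109.
P'[4]: 79 ⊕ 3 ⊕ 225 = 173.
P'[5]: 122 ⊕ 171 ⊕ 184 = 105.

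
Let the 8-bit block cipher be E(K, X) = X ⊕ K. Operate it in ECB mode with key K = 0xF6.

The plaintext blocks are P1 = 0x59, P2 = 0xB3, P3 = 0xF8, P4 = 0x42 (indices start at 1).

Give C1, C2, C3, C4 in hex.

ECB encryption: C_i = E(K, P_i).
C1: E(K, 0x59) = 0xAF.
C2: E(K, 0xB3) = 0x45.
C3: E(K, 0xF8) = 0x0E.
C4: E(K, 0x42) = 0xB4.

C1 = 0xAF, C2 = 0x45, C3 = 0x0E, C4 = 0xB4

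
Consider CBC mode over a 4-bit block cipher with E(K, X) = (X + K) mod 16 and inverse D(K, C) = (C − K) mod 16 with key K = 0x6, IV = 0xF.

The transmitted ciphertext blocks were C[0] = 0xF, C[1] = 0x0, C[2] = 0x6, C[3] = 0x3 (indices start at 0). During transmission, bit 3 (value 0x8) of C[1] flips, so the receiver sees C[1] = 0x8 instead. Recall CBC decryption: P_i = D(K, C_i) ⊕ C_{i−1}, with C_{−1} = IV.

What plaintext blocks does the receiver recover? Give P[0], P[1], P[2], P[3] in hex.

Only C[1] changed, to 0x8. In CBC, a change in C_i garbles P_i and flips the same bit in P_{i+1}. Decrypting the received ciphertext:
P[0]: D(K, 0xF) = 0x9; 0x9 ⊕ 0xF = 0x6.
P[1]: D(K, 0x8) = 0x2; 0x2 ⊕ 0xF = 0xD.
P[2]: D(K, 0x6) = 0x0; 0x0 ⊕ 0x8 = 0x8.
P[3]: D(K, 0x3) = 0xD; 0xD ⊕ 0x6 = 0xB.
Blocks that differ from the original plaintext: P[1], P[2].

P[0] = 0x6, P[1] = 0xD, P[2] = 0x8, P[3] = 0xB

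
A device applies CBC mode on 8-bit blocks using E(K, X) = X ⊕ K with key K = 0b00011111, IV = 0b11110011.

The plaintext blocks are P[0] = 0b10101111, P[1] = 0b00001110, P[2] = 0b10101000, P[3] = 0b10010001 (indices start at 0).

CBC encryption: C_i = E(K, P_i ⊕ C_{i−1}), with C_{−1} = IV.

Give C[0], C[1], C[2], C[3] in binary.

C[0]: P[0] ⊕ 0b11110011 = 0b01011100; E(K, 0b01011100) = 0b01000011.
C[1]: P[1] ⊕ 0b01000011 = 0b01001101; E(K, 0b01001101) = 0b01010010.
C[2]: P[2] ⊕ 0b01010010 = 0b11111010; E(K, 0b11111010) = 0b11100101.
C[3]: P[3] ⊕ 0b11100101 = 0b01110100; E(K, 0b01110100) = 0b01101011.

C[0] = 0b01000011, C[1] = 0b01010010, C[2] = 0b11100101, C[3] = 0b01101011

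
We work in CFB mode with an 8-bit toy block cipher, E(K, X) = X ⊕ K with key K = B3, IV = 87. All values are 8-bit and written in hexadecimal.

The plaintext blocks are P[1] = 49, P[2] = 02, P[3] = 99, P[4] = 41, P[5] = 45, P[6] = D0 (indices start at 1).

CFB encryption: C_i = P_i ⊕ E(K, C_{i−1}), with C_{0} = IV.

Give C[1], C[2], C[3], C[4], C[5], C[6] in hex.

C[1] = 7D, C[2] = CC, C[3] = E6, C[4] = 14, C[5] = E2, C[6] = 81

C[1]: E(K, 87) = 34; 49 ⊕ 34 = 7D.
C[2]: E(K, 7D) = CE; 02 ⊕ CE = CC.
C[3]: E(K, CC) = 7F; 99 ⊕ 7F = E6.
C[4]: E(K, E6) = 55; 41 ⊕ 55 = 14.
C[5]: E(K, 14) = A7; 45 ⊕ A7 = E2.
C[6]: E(K, E2) = 51; D0 ⊕ 51 = 81.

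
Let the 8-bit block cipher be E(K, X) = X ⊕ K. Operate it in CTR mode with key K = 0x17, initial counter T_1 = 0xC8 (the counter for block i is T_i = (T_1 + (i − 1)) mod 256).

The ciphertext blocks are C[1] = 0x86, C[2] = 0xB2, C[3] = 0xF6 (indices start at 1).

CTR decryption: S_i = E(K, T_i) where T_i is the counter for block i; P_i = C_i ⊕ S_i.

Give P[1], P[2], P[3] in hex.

P[1] = 0x59, P[2] = 0x6C, P[3] = 0x2B

P[1]: T = 0xC8, S = E(K, T) = 0xDF; 0x86 ⊕ 0xDF = 0x59.
P[2]: T = 0xC9, S = E(K, T) = 0xDE; 0xB2 ⊕ 0xDE = 0x6C.
P[3]: T = 0xCA, S = E(K, T) = 0xDD; 0xF6 ⊕ 0xDD = 0x2B.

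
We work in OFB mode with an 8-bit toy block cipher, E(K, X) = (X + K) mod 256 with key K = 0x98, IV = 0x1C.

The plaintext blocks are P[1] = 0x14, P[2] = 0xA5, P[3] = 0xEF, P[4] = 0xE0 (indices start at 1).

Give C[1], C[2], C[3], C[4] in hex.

OFB encryption: S_i = E(K, S_{i−1}) with S_{0} = IV; C_i = P_i ⊕ S_i.
C[1]: S = E(K, 0x1C) = 0xB4; 0x14 ⊕ 0xB4 = 0xA0.
C[2]: S = E(K, 0xB4) = 0x4C; 0xA5 ⊕ 0x4C = 0xE9.
C[3]: S = E(K, 0x4C) = 0xE4; 0xEF ⊕ 0xE4 = 0x0B.
C[4]: S = E(K, 0xE4) = 0x7C; 0xE0 ⊕ 0x7C = 0x9C.

C[1] = 0xA0, C[2] = 0xE9, C[3] = 0x0B, C[4] = 0x9C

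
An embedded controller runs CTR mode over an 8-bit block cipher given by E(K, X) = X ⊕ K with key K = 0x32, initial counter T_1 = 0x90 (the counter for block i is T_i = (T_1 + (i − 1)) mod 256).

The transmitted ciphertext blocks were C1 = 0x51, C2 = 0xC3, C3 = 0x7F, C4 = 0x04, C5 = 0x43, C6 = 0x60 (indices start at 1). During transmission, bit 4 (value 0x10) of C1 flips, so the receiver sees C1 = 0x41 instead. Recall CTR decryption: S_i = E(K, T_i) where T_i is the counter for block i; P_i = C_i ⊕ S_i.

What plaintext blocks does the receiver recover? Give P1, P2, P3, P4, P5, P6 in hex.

Only C1 changed, to 0x41. In CTR, a change in C_i flips the same bit in P_i only; the keystream is unaffected. Decrypting the received ciphertext:
P1: T = 0x90, S = E(K, T) = 0xA2; 0x41 ⊕ 0xA2 = 0xE3.
P2: T = 0x91, S = E(K, T) = 0xA3; 0xC3 ⊕ 0xA3 = 0x60.
P3: T = 0x92, S = E(K, T) = 0xA0; 0x7F ⊕ 0xA0 = 0xDF.
P4: T = 0x93, S = E(K, T) = 0xA1; 0x04 ⊕ 0xA1 = 0xA5.
P5: T = 0x94, S = E(K, T) = 0xA6; 0x43 ⊕ 0xA6 = 0xE5.
P6: T = 0x95, S = E(K, T) = 0xA7; 0x60 ⊕ 0xA7 = 0xC7.
Blocks that differ from the original plaintext: P1.

P1 = 0xE3, P2 = 0x60, P3 = 0xDF, P4 = 0xA5, P5 = 0xE5, P6 = 0xC7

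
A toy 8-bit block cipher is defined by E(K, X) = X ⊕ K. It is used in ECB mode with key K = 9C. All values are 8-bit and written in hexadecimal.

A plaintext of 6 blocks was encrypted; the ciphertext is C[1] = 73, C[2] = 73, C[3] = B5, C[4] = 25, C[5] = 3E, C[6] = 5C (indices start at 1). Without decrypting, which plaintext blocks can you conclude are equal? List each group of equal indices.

P[1] = P[2]

ECB encrypts each block independently with the same key, so equal ciphertext blocks imply equal plaintext blocks.
C[1] = C[2] = 73, so P[1] = P[2].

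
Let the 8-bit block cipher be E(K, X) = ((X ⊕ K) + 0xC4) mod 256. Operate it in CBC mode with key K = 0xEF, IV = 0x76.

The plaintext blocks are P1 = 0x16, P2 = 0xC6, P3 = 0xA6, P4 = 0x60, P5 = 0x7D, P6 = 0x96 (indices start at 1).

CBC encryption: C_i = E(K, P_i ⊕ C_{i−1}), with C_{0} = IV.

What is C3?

C3 = 0x3B

C1: P1 ⊕ 0x76 = 0x60; E(K, 0x60) = 0x53.
C2: P2 ⊕ 0x53 = 0x95; E(K, 0x95) = 0x3E.
C3: P3 ⊕ 0x3E = 0x98; E(K, 0x98) = 0x3B.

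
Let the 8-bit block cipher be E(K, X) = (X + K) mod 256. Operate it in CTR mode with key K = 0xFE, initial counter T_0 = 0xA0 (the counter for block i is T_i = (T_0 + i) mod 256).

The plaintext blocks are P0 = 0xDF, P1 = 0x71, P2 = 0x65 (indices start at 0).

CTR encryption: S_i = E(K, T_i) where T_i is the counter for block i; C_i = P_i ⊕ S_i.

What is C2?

C0: T = 0xA0, S = E(K, T) = 0x9E; 0xDF ⊕ 0x9E = 0x41.
C1: T = 0xA1, S = E(K, T) = 0x9F; 0x71 ⊕ 0x9F = 0xEE.
C2: T = 0xA2, S = E(K, T) = 0xA0; 0x65 ⊕ 0xA0 = 0xC5.

C2 = 0xC5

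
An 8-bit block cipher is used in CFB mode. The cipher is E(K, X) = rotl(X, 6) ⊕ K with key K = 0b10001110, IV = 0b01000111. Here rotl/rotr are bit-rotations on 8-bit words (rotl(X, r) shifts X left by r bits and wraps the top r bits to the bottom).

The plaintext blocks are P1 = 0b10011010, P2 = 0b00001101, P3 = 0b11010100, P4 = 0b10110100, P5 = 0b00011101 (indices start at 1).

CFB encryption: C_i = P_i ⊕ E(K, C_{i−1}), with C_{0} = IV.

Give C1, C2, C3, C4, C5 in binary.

C1: E(K, 0b01000111) = 0b01011111; 0b10011010 ⊕ 0b01011111 = 0b11000101.
C2: E(K, 0b11000101) = 0b11111111; 0b00001101 ⊕ 0b11111111 = 0b11110010.
C3: E(K, 0b11110010) = 0b00110010; 0b11010100 ⊕ 0b00110010 = 0b11100110.
C4: E(K, 0b11100110) = 0b00110111; 0b10110100 ⊕ 0b00110111 = 0b10000011.
C5: E(K, 0b10000011) = 0b01101110; 0b00011101 ⊕ 0b01101110 = 0b01110011.

C1 = 0b11000101, C2 = 0b11110010, C3 = 0b11100110, C4 = 0b10000011, C5 = 0b01110011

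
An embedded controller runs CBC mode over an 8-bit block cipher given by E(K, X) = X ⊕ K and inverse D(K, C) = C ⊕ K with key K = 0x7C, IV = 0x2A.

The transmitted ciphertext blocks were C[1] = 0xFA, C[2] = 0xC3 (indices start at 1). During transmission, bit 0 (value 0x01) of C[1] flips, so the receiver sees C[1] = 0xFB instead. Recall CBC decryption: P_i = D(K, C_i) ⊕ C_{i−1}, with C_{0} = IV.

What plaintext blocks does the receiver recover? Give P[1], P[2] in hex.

Only C[1] changed, to 0xFB. In CBC, a change in C_i garbles P_i and flips the same bit in P_{i+1}. Decrypting the received ciphertext:
P[1]: D(K, 0xFB) = 0x87; 0x87 ⊕ 0x2A = 0xAD.
P[2]: D(K, 0xC3) = 0xBF; 0xBF ⊕ 0xFB = 0x44.
Blocks that differ from the original plaintext: P[1], P[2].

P[1] = 0xAD, P[2] = 0x44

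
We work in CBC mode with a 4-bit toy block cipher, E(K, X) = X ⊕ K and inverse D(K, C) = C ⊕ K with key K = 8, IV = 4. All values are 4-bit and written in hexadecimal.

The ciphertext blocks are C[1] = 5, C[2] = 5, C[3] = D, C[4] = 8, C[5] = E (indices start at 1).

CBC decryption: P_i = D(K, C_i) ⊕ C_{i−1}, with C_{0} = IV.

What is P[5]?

P[5] = E

P[5]: D(K, E) = 6; 6 ⊕ 8 = E.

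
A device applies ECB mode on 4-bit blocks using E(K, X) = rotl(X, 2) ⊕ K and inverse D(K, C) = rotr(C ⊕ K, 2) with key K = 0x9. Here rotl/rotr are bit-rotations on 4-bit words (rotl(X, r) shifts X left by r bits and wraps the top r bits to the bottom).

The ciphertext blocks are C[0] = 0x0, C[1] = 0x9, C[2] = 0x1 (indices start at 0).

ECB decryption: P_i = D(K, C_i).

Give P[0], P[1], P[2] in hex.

P[0]: D(K, 0x0) = 0x6.
P[1]: D(K, 0x9) = 0x0.
P[2]: D(K, 0x1) = 0x2.

P[0] = 0x6, P[1] = 0x0, P[2] = 0x2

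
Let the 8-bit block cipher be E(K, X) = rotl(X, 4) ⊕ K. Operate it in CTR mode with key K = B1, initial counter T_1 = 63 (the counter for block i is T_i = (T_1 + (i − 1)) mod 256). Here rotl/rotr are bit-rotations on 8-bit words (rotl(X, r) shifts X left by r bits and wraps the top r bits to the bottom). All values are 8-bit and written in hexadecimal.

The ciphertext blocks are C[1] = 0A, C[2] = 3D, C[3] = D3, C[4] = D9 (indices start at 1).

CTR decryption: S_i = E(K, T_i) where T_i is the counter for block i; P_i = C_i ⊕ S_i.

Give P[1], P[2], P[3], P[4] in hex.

P[1]: T = 63, S = E(K, T) = 87; 0A ⊕ 87 = 8D.
P[2]: T = 64, S = E(K, T) = F7; 3D ⊕ F7 = CA.
P[3]: T = 65, S = E(K, T) = E7; D3 ⊕ E7 = 34.
P[4]: T = 66, S = E(K, T) = D7; D9 ⊕ D7 = 0E.

P[1] = 8D, P[2] = CA, P[3] = 34, P[4] = 0E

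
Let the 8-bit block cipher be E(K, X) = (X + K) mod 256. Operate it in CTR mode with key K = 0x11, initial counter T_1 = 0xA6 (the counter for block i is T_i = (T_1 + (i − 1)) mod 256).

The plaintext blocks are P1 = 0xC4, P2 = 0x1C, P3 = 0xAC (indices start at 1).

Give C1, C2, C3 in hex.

C1 = 0x73, C2 = 0xA4, C3 = 0x15

CTR encryption: S_i = E(K, T_i) where T_i is the counter for block i; C_i = P_i ⊕ S_i.
C1: T = 0xA6, S = E(K, T) = 0xB7; 0xC4 ⊕ 0xB7 = 0x73.
C2: T = 0xA7, S = E(K, T) = 0xB8; 0x1C ⊕ 0xB8 = 0xA4.
C3: T = 0xA8, S = E(K, T) = 0xB9; 0xAC ⊕ 0xB9 = 0x15.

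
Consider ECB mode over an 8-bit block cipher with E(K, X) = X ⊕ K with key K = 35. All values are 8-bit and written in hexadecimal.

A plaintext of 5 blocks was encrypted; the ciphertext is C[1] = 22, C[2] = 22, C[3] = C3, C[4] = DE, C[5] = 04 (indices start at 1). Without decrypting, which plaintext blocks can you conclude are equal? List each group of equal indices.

ECB encrypts each block independently with the same key, so equal ciphertext blocks imply equal plaintext blocks.
C[1] = C[2] = 22, so P[1] = P[2].

P[1] = P[2]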